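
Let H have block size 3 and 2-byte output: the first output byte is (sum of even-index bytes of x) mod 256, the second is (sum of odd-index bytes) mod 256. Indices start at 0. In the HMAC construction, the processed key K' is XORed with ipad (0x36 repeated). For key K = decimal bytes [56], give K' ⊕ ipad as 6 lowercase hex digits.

0e3636

Key decimal bytes [56] = 38 is 1 byte ≤ B = 3; zero-pad to 3 bytes: K' = 38 00 00.
XOR each byte with 0x36: 38⊕36=0e, 00⊕36=36, 00⊕36=36.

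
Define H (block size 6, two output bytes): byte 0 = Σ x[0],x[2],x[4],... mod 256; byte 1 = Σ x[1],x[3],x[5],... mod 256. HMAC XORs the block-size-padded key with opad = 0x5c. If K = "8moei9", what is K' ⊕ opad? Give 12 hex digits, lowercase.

643133393565

Key "8moei9" = 38 6d 6f 65 69 39 is exactly B = 6 bytes: K' = 38 6d 6f 65 69 39.
XOR each byte with 0x5c: 38⊕5c=64, 6d⊕5c=31, 6f⊕5c=33, 65⊕5c=39, 69⊕5c=35, 39⊕5c=65.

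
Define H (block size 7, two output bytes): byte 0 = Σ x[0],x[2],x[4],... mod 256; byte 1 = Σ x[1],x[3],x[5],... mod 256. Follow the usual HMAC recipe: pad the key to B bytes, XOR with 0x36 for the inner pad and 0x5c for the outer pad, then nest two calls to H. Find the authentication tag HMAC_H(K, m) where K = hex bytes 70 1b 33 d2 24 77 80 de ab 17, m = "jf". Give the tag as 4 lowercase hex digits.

Key hex bytes 70 1b 33 d2 24 77 80 de ab 17 is 10 bytes > B = 7, so hash it first: H(key) = f2 59, then zero-pad to 7 bytes: K' = f2 59 00 00 00 00 00.
K' ⊕ ipad = c4 6f 36 36 36 36 36.  K' ⊕ opad = ae 05 5c 5c 5c 5c 5c.
Inner input = (K'⊕ipad) ∥ m = c4 6f 36 36 36 36 36 ∥ 6a 66.
Inner hash: even-index sum = 460 mod 256 = 204; odd-index sum = 325 mod 256 = 69 → cc 45.
Outer input = (K'⊕opad) ∥ inner = ae 05 5c 5c 5c 5c 5c ∥ cc 45.
Outer hash (tag): even-index sum = 519 mod 256 = 7; odd-index sum = 393 mod 256 = 137 → 07 89.

0789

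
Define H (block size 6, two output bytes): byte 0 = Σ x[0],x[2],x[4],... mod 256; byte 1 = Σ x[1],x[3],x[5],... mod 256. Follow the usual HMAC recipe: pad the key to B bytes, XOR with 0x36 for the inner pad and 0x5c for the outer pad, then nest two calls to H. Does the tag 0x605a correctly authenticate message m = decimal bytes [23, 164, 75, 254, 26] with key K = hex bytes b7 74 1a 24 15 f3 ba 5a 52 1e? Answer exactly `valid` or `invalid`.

Key hex bytes b7 74 1a 24 15 f3 ba 5a 52 1e is 10 bytes > B = 6, so hash it first: H(key) = f2 03, then zero-pad to 6 bytes: K' = f2 03 00 00 00 00.
K' ⊕ ipad = c4 35 36 36 36 36; K' ⊕ opad = ae 5f 5c 5c 5c 5c.
Inner hash: even-index sum = 428 mod 256 = 172; odd-index sum = 579 mod 256 = 67 → ac 43.
Outer hash (recomputed tag): even-index sum = 530 mod 256 = 18; odd-index sum = 346 mod 256 = 90 → 12 5a.
Recomputed tag = 125a; claimed = 605a → mismatch.

invalid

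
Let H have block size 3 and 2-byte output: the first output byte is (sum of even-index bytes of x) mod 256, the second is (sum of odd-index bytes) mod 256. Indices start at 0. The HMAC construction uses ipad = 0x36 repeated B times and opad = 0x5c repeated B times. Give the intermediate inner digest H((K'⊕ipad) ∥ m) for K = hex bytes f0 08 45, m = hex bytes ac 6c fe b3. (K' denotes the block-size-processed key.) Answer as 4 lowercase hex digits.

Key hex bytes f0 08 45 is exactly B = 3 bytes: K' = f0 08 45.
K' ⊕ ipad = c6 3e 73.
Inner input = c6 3e 73 ∥ ac 6c fe b3.
Inner hash: even-index sum = 600 mod 256 = 88; odd-index sum = 488 mod 256 = 232 → 58 e8.

58e8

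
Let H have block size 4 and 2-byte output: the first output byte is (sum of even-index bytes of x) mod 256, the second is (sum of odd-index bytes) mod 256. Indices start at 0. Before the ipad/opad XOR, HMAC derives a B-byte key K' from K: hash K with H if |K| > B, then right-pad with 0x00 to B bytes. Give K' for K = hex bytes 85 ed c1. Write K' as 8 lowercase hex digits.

Key hex bytes 85 ed c1 is 3 bytes ≤ B = 4; zero-pad to 4 bytes: K' = 85 ed c1 00.

85edc100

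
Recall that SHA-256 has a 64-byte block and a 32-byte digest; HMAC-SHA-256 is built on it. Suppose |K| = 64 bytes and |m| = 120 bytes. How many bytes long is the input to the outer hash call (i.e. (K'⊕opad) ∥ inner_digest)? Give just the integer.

Key is 64 ≤ 64 bytes, zero-padded: |K'| = 64.
Outer input = (K'⊕opad) ∥ H(inner) → 64 + 32 = 96 bytes.

96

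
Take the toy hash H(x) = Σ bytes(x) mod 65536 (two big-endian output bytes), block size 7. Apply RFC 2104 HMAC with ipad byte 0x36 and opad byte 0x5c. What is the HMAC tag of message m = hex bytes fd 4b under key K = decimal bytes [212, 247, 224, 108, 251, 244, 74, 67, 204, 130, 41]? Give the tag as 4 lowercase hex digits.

Key decimal bytes [212, 247, 224, 108, 251, 244, 74, 67, 204, 130, 41] = d4 f7 e0 6c fb f4 4a 43 cc 82 29 is 11 bytes > B = 7, so hash it first: H(key) = 07 0a, then zero-pad to 7 bytes: K' = 07 0a 00 00 00 00 00.
K' ⊕ ipad = 31 3c 36 36 36 36 36.  K' ⊕ opad = 5b 56 5c 5c 5c 5c 5c.
Inner input = (K'⊕ipad) ∥ m = 31 3c 36 36 36 36 36 ∥ fd 4b.
Inner hash: sum = 49+60+54+54+54+54+54+253+75 = 707 → 02 c3.
Outer input = (K'⊕opad) ∥ inner = 5b 56 5c 5c 5c 5c 5c ∥ 02 c3.
Outer hash (tag): sum = 91+86+92+92+92+92+92+2+195 = 834 → 03 42.

0342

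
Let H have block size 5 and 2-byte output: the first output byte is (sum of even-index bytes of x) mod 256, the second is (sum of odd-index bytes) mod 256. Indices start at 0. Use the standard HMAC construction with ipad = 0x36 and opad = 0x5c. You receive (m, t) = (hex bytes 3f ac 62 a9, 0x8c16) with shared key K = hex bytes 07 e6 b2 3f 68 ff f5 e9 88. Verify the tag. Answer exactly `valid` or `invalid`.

valid

Key hex bytes 07 e6 b2 3f 68 ff f5 e9 88 is 9 bytes > B = 5, so hash it first: H(key) = 9e 0d, then zero-pad to 5 bytes: K' = 9e 0d 00 00 00.
K' ⊕ ipad = a8 3b 36 36 36; K' ⊕ opad = c2 51 5c 5c 5c.
Inner hash: even-index sum = 617 mod 256 = 105; odd-index sum = 274 mod 256 = 18 → 69 12.
Outer hash (recomputed tag): even-index sum = 396 mod 256 = 140; odd-index sum = 278 mod 256 = 22 → 8c 16.
Recomputed tag = 8c16; claimed = 8c16 → match.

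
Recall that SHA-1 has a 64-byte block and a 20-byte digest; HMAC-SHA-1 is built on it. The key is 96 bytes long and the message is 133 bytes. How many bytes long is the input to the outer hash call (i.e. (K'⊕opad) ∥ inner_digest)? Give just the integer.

84

Key is 96 > 64 bytes, so it is hashed to 20 bytes then zero-padded to 64: |K'| = 64.
Outer input = (K'⊕opad) ∥ H(inner) → 64 + 20 = 84 bytes.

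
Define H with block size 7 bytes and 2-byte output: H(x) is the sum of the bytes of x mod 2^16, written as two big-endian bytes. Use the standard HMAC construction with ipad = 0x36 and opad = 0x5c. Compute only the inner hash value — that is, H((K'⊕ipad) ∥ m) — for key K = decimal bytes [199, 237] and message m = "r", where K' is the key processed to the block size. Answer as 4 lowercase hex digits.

034c

Key decimal bytes [199, 237] = c7 ed is 2 bytes ≤ B = 7; zero-pad to 7 bytes: K' = c7 ed 00 00 00 00 00.
K' ⊕ ipad = f1 db 36 36 36 36 36.
Inner input = f1 db 36 36 36 36 36 ∥ 72.
Inner hash: sum = 241+219+54+54+54+54+54+114 = 844 → 03 4c.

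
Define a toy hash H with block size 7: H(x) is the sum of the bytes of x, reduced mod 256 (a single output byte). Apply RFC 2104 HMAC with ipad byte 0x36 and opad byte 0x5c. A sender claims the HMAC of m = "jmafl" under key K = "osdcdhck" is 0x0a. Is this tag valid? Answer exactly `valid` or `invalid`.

valid

Key "osdcdhck" = 6f 73 64 63 64 68 63 6b is 8 bytes > B = 7, so hash it first: H(key) = 43, then zero-pad to 7 bytes: K' = 43 00 00 00 00 00 00.
K' ⊕ ipad = 75 36 36 36 36 36 36; K' ⊕ opad = 1f 5c 5c 5c 5c 5c 5c.
Inner hash: sum = 117+54+54+54+54+54+54+106+109+97+102+108 = 963; mod 256 = 195 → c3.
Outer hash (recomputed tag): sum = 31+92+92+92+92+92+92+195 = 778; mod 256 = 10 → 0a.
Recomputed tag = 0a; claimed = 0a → match.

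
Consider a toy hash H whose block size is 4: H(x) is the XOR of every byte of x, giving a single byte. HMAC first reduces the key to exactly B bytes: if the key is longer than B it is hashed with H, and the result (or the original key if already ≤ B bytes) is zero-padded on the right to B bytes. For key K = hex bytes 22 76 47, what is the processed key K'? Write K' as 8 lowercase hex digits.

Key hex bytes 22 76 47 is 3 bytes ≤ B = 4; zero-pad to 4 bytes: K' = 22 76 47 00.

22764700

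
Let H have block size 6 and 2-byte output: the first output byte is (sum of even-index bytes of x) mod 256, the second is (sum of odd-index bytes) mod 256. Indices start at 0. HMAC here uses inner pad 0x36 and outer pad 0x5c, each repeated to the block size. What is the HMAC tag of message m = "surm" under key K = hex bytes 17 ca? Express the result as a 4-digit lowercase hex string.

7598

Key hex bytes 17 ca is 2 bytes ≤ B = 6; zero-pad to 6 bytes: K' = 17 ca 00 00 00 00.
K' ⊕ ipad = 21 fc 36 36 36 36.  K' ⊕ opad = 4b 96 5c 5c 5c 5c.
Inner input = (K'⊕ipad) ∥ m = 21 fc 36 36 36 36 ∥ 73 75 72 6d.
Inner hash: even-index sum = 370 mod 256 = 114; odd-index sum = 586 mod 256 = 74 → 72 4a.
Outer input = (K'⊕opad) ∥ inner = 4b 96 5c 5c 5c 5c ∥ 72 4a.
Outer hash (tag): even-index sum = 373 mod 256 = 117; odd-index sum = 408 mod 256 = 152 → 75 98.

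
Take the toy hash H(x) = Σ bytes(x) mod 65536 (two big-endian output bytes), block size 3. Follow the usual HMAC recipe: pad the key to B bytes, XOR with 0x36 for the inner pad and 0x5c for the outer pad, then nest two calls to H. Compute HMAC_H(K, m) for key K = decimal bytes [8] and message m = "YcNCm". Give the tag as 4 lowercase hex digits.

Key decimal bytes [8] = 08 is 1 byte ≤ B = 3; zero-pad to 3 bytes: K' = 08 00 00.
K' ⊕ ipad = 3e 36 36.  K' ⊕ opad = 54 5c 5c.
Inner input = (K'⊕ipad) ∥ m = 3e 36 36 ∥ 59 63 4e 43 6d.
Inner hash: sum = 62+54+54+89+99+78+67+109 = 612 → 02 64.
Outer input = (K'⊕opad) ∥ inner = 54 5c 5c ∥ 02 64.
Outer hash (tag): sum = 84+92+92+2+100 = 370 → 01 72.

0172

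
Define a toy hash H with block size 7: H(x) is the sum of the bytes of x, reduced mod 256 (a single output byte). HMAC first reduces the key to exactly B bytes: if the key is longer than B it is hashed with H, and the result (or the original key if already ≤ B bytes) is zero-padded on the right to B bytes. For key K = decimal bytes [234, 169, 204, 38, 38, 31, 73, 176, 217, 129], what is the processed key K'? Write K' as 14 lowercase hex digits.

1d000000000000

|K| = 10 > B = 7, so first hash the key.
H(K): sum = 234+169+204+38+38+31+73+176+217+129 = 1309; mod 256 = 29 → 1d.
Zero-pad H(K) = 1d to 7 bytes: K' = 1d 00 00 00 00 00 00.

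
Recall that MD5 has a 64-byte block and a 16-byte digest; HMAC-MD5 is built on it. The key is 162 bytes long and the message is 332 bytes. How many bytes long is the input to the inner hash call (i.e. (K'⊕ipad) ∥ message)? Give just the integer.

396

Key is 162 > 64 bytes, so it is hashed to 16 bytes then zero-padded to 64: |K'| = 64.
Inner input = (K'⊕ipad) ∥ m → 64 + 332 = 396 bytes.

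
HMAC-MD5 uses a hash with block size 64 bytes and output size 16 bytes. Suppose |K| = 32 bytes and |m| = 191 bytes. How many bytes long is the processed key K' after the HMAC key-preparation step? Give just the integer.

Key is 32 ≤ 64 bytes, zero-padded: |K'| = 64.

64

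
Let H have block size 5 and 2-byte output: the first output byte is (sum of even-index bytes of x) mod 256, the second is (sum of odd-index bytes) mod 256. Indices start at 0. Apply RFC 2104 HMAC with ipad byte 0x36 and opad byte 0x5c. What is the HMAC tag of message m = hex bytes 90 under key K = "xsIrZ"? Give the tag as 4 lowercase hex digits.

5896

Key "xsIrZ" = 78 73 49 72 5a is exactly B = 5 bytes: K' = 78 73 49 72 5a.
K' ⊕ ipad = 4e 45 7f 44 6c.  K' ⊕ opad = 24 2f 15 2e 06.
Inner input = (K'⊕ipad) ∥ m = 4e 45 7f 44 6c ∥ 90.
Inner hash: even-index sum = 313 mod 256 = 57; odd-index sum = 281 mod 256 = 25 → 39 19.
Outer input = (K'⊕opad) ∥ inner = 24 2f 15 2e 06 ∥ 39 19.
Outer hash (tag): even-index sum = 88 mod 256 = 88; odd-index sum = 150 mod 256 = 150 → 58 96.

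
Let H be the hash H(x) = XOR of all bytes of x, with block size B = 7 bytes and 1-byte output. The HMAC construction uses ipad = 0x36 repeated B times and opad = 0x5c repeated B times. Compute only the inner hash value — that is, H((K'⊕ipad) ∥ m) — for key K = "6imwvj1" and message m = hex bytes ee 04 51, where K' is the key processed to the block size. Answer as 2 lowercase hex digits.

e5

Key "6imwvj1" = 36 69 6d 77 76 6a 31 is exactly B = 7 bytes: K' = 36 69 6d 77 76 6a 31.
K' ⊕ ipad = 00 5f 5b 41 40 5c 07.
Inner input = 00 5f 5b 41 40 5c 07 ∥ ee 04 51.
Inner hash: XOR 00⊕5f⊕5b⊕41⊕40⊕5c⊕07⊕ee⊕04⊕51 = e5.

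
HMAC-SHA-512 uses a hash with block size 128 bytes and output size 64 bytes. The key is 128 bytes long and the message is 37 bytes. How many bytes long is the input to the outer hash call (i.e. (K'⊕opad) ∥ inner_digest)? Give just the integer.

Key is 128 ≤ 128 bytes, zero-padded: |K'| = 128.
Outer input = (K'⊕opad) ∥ H(inner) → 128 + 64 = 192 bytes.

192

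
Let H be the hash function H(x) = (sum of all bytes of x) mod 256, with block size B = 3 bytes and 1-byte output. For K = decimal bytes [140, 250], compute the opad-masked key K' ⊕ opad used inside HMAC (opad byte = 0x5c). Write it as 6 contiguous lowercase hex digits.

Key decimal bytes [140, 250] = 8c fa is 2 bytes ≤ B = 3; zero-pad to 3 bytes: K' = 8c fa 00.
XOR each byte with 0x5c: 8c⊕5c=d0, fa⊕5c=a6, 00⊕5c=5c.

d0a65c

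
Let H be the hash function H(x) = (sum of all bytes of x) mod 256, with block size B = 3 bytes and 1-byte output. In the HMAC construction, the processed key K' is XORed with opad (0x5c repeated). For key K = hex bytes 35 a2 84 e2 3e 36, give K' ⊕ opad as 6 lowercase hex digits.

ed5c5c

Key hex bytes 35 a2 84 e2 3e 36 is 6 bytes > B = 3, so hash it first: H(key) = b1, then zero-pad to 3 bytes: K' = b1 00 00.
XOR each byte with 0x5c: b1⊕5c=ed, 00⊕5c=5c, 00⊕5c=5c.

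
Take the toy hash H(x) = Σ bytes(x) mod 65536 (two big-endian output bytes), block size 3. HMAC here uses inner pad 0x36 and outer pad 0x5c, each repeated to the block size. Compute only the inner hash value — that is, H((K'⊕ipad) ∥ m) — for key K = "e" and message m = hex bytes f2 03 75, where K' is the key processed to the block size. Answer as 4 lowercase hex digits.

Key "e" = 65 is 1 byte ≤ B = 3; zero-pad to 3 bytes: K' = 65 00 00.
K' ⊕ ipad = 53 36 36.
Inner input = 53 36 36 ∥ f2 03 75.
Inner hash: sum = 83+54+54+242+3+117 = 553 → 02 29.

0229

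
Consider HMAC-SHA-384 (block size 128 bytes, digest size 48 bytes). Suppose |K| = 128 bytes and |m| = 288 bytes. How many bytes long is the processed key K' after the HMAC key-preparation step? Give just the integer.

Key is 128 ≤ 128 bytes, zero-padded: |K'| = 128.

128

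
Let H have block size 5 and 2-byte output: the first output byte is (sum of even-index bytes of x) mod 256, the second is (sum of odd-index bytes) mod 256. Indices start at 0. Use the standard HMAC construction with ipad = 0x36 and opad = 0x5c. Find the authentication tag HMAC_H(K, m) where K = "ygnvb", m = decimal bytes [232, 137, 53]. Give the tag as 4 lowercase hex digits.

Key "ygnvb" = 79 67 6e 76 62 is exactly B = 5 bytes: K' = 79 67 6e 76 62.
K' ⊕ ipad = 4f 51 58 40 54.  K' ⊕ opad = 25 3b 32 2a 3e.
Inner input = (K'⊕ipad) ∥ m = 4f 51 58 40 54 ∥ e8 89 35.
Inner hash: even-index sum = 388 mod 256 = 132; odd-index sum = 430 mod 256 = 174 → 84 ae.
Outer input = (K'⊕opad) ∥ inner = 25 3b 32 2a 3e ∥ 84 ae.
Outer hash (tag): even-index sum = 323 mod 256 = 67; odd-index sum = 233 mod 256 = 233 → 43 e9.

43e9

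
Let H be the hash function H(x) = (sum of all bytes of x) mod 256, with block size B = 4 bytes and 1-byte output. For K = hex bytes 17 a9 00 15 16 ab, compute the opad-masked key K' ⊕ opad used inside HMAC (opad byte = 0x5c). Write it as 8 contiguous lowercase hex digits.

Key hex bytes 17 a9 00 15 16 ab is 6 bytes > B = 4, so hash it first: H(key) = 96, then zero-pad to 4 bytes: K' = 96 00 00 00.
XOR each byte with 0x5c: 96⊕5c=ca, 00⊕5c=5c, 00⊕5c=5c, 00⊕5c=5c.

ca5c5c5c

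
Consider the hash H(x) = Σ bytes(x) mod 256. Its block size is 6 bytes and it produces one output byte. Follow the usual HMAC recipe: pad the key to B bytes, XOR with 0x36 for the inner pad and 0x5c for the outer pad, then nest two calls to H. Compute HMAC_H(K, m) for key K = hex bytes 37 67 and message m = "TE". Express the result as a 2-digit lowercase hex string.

d9

Key hex bytes 37 67 is 2 bytes ≤ B = 6; zero-pad to 6 bytes: K' = 37 67 00 00 00 00.
K' ⊕ ipad = 01 51 36 36 36 36.  K' ⊕ opad = 6b 3b 5c 5c 5c 5c.
Inner input = (K'⊕ipad) ∥ m = 01 51 36 36 36 36 ∥ 54 45.
Inner hash: sum = 1+81+54+54+54+54+84+69 = 451; mod 256 = 195 → c3.
Outer input = (K'⊕opad) ∥ inner = 6b 3b 5c 5c 5c 5c ∥ c3.
Outer hash (tag): sum = 107+59+92+92+92+92+195 = 729; mod 256 = 217 → d9.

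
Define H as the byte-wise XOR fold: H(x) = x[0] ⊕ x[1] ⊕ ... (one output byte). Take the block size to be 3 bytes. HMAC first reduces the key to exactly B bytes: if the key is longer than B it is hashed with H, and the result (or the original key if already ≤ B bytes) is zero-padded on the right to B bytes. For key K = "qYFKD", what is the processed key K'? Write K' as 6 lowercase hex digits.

610000

|K| = 5 > B = 3, so first hash the key.
H(K): XOR 71⊕59⊕46⊕4b⊕44 = 61.
Zero-pad H(K) = 61 to 3 bytes: K' = 61 00 00.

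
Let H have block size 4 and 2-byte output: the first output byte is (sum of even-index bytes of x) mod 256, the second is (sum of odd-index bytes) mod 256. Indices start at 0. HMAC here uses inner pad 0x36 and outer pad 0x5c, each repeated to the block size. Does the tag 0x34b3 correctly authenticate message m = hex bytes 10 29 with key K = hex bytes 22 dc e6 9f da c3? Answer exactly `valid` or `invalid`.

invalid

Key hex bytes 22 dc e6 9f da c3 is 6 bytes > B = 4, so hash it first: H(key) = e2 3e, then zero-pad to 4 bytes: K' = e2 3e 00 00.
K' ⊕ ipad = d4 08 36 36; K' ⊕ opad = be 62 5c 5c.
Inner hash: even-index sum = 282 mod 256 = 26; odd-index sum = 103 mod 256 = 103 → 1a 67.
Outer hash (recomputed tag): even-index sum = 308 mod 256 = 52; odd-index sum = 293 mod 256 = 37 → 34 25.
Recomputed tag = 3425; claimed = 34b3 → mismatch.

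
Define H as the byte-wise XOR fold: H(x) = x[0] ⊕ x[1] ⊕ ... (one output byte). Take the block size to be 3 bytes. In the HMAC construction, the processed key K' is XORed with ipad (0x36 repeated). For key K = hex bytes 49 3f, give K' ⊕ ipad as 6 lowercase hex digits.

7f0936

Key hex bytes 49 3f is 2 bytes ≤ B = 3; zero-pad to 3 bytes: K' = 49 3f 00.
XOR each byte with 0x36: 49⊕36=7f, 3f⊕36=09, 00⊕36=36.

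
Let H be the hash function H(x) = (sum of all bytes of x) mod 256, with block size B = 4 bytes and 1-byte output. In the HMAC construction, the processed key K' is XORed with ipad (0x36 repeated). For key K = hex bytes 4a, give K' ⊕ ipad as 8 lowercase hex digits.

7c363636

Key hex bytes 4a is 1 byte ≤ B = 4; zero-pad to 4 bytes: K' = 4a 00 00 00.
XOR each byte with 0x36: 4a⊕36=7c, 00⊕36=36, 00⊕36=36, 00⊕36=36.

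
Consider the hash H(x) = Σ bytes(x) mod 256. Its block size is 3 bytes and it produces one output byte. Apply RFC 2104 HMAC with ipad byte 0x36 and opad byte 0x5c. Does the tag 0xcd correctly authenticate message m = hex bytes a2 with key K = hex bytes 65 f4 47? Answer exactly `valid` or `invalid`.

Key hex bytes 65 f4 47 is exactly B = 3 bytes: K' = 65 f4 47.
K' ⊕ ipad = 53 c2 71; K' ⊕ opad = 39 a8 1b.
Inner hash: sum = 83+194+113+162 = 552; mod 256 = 40 → 28.
Outer hash (recomputed tag): sum = 57+168+27+40 = 292; mod 256 = 36 → 24.
Recomputed tag = 24; claimed = cd → mismatch.

invalid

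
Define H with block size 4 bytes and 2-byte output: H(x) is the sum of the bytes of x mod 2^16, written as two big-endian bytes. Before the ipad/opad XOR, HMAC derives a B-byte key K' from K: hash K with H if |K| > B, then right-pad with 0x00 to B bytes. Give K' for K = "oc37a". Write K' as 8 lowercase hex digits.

019d0000

|K| = 5 > B = 4, so first hash the key.
H(K): sum = 111+99+51+55+97 = 413 → 01 9d.
Zero-pad H(K) = 01 9d to 4 bytes: K' = 01 9d 00 00.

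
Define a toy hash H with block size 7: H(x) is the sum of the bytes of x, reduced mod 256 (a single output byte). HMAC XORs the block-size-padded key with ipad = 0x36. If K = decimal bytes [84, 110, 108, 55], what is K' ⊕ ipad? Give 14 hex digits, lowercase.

Key decimal bytes [84, 110, 108, 55] = 54 6e 6c 37 is 4 bytes ≤ B = 7; zero-pad to 7 bytes: K' = 54 6e 6c 37 00 00 00.
XOR each byte with 0x36: 54⊕36=62, 6e⊕36=58, 6c⊕36=5a, 37⊕36=01, 00⊕36=36, 00⊕36=36, 00⊕36=36.

62585a01363636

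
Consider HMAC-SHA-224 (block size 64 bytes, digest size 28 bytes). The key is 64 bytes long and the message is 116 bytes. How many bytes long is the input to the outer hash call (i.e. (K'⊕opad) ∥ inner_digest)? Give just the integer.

Key is 64 ≤ 64 bytes, zero-padded: |K'| = 64.
Outer input = (K'⊕opad) ∥ H(inner) → 64 + 28 = 92 bytes.

92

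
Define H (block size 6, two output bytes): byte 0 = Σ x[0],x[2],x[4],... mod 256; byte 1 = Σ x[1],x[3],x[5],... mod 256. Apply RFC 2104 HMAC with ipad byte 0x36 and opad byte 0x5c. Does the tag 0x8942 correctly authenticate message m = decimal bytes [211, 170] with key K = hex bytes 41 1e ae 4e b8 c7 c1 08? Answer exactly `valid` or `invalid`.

valid

Key hex bytes 41 1e ae 4e b8 c7 c1 08 is 8 bytes > B = 6, so hash it first: H(key) = 68 3b, then zero-pad to 6 bytes: K' = 68 3b 00 00 00 00.
K' ⊕ ipad = 5e 0d 36 36 36 36; K' ⊕ opad = 34 67 5c 5c 5c 5c.
Inner hash: even-index sum = 413 mod 256 = 157; odd-index sum = 291 mod 256 = 35 → 9d 23.
Outer hash (recomputed tag): even-index sum = 393 mod 256 = 137; odd-index sum = 322 mod 256 = 66 → 89 42.
Recomputed tag = 8942; claimed = 8942 → match.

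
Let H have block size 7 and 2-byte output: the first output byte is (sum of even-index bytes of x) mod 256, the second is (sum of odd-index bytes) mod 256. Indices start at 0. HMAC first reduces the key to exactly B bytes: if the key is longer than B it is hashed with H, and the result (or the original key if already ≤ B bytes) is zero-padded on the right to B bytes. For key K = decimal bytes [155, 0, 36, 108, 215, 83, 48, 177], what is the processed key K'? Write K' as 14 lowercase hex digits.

|K| = 8 > B = 7, so first hash the key.
H(K): even-index sum = 454 mod 256 = 198; odd-index sum = 368 mod 256 = 112 → c6 70.
Zero-pad H(K) = c6 70 to 7 bytes: K' = c6 70 00 00 00 00 00.

c6700000000000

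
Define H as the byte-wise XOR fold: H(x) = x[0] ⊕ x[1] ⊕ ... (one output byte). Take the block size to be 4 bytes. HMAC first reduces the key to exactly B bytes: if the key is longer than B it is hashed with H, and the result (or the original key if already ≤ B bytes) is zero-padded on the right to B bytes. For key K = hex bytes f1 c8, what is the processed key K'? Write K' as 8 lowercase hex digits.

Key hex bytes f1 c8 is 2 bytes ≤ B = 4; zero-pad to 4 bytes: K' = f1 c8 00 00.

f1c80000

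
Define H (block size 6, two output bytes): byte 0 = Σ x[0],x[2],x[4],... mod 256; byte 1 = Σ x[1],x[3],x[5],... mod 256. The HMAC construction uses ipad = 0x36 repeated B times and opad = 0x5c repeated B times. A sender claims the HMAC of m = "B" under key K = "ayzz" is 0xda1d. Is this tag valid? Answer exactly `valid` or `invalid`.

Key "ayzz" = 61 79 7a 7a is 4 bytes ≤ B = 6; zero-pad to 6 bytes: K' = 61 79 7a 7a 00 00.
K' ⊕ ipad = 57 4f 4c 4c 36 36; K' ⊕ opad = 3d 25 26 26 5c 5c.
Inner hash: even-index sum = 283 mod 256 = 27; odd-index sum = 209 mod 256 = 209 → 1b d1.
Outer hash (recomputed tag): even-index sum = 218 mod 256 = 218; odd-index sum = 376 mod 256 = 120 → da 78.
Recomputed tag = da78; claimed = da1d → mismatch.

invalid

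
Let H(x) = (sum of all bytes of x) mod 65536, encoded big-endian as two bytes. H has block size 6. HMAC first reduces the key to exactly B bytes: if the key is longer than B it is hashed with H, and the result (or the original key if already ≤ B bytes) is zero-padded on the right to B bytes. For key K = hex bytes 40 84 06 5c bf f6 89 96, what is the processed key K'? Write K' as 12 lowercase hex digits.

|K| = 8 > B = 6, so first hash the key.
H(K): sum = 64+132+6+92+191+246+137+150 = 1018 → 03 fa.
Zero-pad H(K) = 03 fa to 6 bytes: K' = 03 fa 00 00 00 00.

03fa00000000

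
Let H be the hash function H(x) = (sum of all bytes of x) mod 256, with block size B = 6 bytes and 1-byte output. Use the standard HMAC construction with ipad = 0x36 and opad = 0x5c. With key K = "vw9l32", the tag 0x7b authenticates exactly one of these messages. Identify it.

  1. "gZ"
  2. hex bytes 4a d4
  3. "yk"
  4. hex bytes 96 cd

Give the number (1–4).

1

Key "vw9l32" = 76 77 39 6c 33 32 is exactly B = 6 bytes: K' = 76 77 39 6c 33 32.
K' ⊕ ipad = 40 41 0f 5a 05 04; K' ⊕ opad = 2a 2b 65 30 6f 6e.
m1: inner = H(40 41 0f 5a 05 04 67 5a) = b4; tag = H(2a 2b 65 30 6f 6e b4) = 7b ← matches
m2: inner = H(40 41 0f 5a 05 04 4a d4) = 11; tag = H(2a 2b 65 30 6f 6e 11) = d8
m3: inner = H(40 41 0f 5a 05 04 79 6b) = d7; tag = H(2a 2b 65 30 6f 6e d7) = 9e
m4: inner = H(40 41 0f 5a 05 04 96 cd) = 56; tag = H(2a 2b 65 30 6f 6e 56) = 1d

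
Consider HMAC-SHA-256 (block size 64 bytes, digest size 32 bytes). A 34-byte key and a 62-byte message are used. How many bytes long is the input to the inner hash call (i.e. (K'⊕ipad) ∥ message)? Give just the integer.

Key is 34 ≤ 64 bytes, zero-padded: |K'| = 64.
Inner input = (K'⊕ipad) ∥ m → 64 + 62 = 126 bytes.

126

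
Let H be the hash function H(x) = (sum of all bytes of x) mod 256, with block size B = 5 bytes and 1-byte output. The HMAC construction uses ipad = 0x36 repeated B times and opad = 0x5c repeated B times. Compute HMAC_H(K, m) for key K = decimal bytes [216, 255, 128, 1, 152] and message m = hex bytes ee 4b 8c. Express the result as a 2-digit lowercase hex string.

3b

Key decimal bytes [216, 255, 128, 1, 152] = d8 ff 80 01 98 is exactly B = 5 bytes: K' = d8 ff 80 01 98.
K' ⊕ ipad = ee c9 b6 37 ae.  K' ⊕ opad = 84 a3 dc 5d c4.
Inner input = (K'⊕ipad) ∥ m = ee c9 b6 37 ae ∥ ee 4b 8c.
Inner hash: sum = 238+201+182+55+174+238+75+140 = 1303; mod 256 = 23 → 17.
Outer input = (K'⊕opad) ∥ inner = 84 a3 dc 5d c4 ∥ 17.
Outer hash (tag): sum = 132+163+220+93+196+23 = 827; mod 256 = 59 → 3b.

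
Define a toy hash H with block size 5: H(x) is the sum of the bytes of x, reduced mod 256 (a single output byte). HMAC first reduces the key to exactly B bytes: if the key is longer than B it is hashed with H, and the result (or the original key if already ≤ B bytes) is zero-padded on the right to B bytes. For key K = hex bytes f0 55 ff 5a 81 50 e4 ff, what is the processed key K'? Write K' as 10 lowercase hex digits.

5200000000

|K| = 8 > B = 5, so first hash the key.
H(K): sum = 240+85+255+90+129+80+228+255 = 1362; mod 256 = 82 → 52.
Zero-pad H(K) = 52 to 5 bytes: K' = 52 00 00 00 00.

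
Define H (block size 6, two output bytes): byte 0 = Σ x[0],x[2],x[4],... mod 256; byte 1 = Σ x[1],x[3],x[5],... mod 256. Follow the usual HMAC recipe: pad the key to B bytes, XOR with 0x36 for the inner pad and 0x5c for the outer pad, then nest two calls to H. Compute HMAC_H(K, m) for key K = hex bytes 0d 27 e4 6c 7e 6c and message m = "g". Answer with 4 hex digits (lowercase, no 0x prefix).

Key hex bytes 0d 27 e4 6c 7e 6c is exactly B = 6 bytes: K' = 0d 27 e4 6c 7e 6c.
K' ⊕ ipad = 3b 11 d2 5a 48 5a.  K' ⊕ opad = 51 7b b8 30 22 30.
Inner input = (K'⊕ipad) ∥ m = 3b 11 d2 5a 48 5a ∥ 67.
Inner hash: even-index sum = 444 mod 256 = 188; odd-index sum = 197 mod 256 = 197 → bc c5.
Outer input = (K'⊕opad) ∥ inner = 51 7b b8 30 22 30 ∥ bc c5.
Outer hash (tag): even-index sum = 487 mod 256 = 231; odd-index sum = 416 mod 256 = 160 → e7 a0.

e7a0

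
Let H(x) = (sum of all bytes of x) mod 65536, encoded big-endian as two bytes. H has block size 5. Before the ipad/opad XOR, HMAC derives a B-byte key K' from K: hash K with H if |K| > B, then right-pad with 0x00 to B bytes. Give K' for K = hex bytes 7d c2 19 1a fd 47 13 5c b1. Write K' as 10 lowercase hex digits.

03d6000000

|K| = 9 > B = 5, so first hash the key.
H(K): sum = 125+194+25+26+253+71+19+92+177 = 982 → 03 d6.
Zero-pad H(K) = 03 d6 to 5 bytes: K' = 03 d6 00 00 00.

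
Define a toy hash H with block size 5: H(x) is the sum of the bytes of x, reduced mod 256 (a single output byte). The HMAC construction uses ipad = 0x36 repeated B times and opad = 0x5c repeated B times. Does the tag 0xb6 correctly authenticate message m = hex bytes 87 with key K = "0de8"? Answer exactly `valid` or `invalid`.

invalid

Key "0de8" = 30 64 65 38 is 4 bytes ≤ B = 5; zero-pad to 5 bytes: K' = 30 64 65 38 00.
K' ⊕ ipad = 06 52 53 0e 36; K' ⊕ opad = 6c 38 39 64 5c.
Inner hash: sum = 6+82+83+14+54+135 = 374; mod 256 = 118 → 76.
Outer hash (recomputed tag): sum = 108+56+57+100+92+118 = 531; mod 256 = 19 → 13.
Recomputed tag = 13; claimed = b6 → mismatch.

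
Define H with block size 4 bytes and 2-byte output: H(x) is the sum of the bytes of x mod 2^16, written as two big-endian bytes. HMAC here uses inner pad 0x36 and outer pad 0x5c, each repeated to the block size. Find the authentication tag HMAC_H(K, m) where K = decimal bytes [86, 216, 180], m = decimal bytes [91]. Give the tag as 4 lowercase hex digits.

Key decimal bytes [86, 216, 180] = 56 d8 b4 is 3 bytes ≤ B = 4; zero-pad to 4 bytes: K' = 56 d8 b4 00.
K' ⊕ ipad = 60 ee 82 36.  K' ⊕ opad = 0a 84 e8 5c.
Inner input = (K'⊕ipad) ∥ m = 60 ee 82 36 ∥ 5b.
Inner hash: sum = 96+238+130+54+91 = 609 → 02 61.
Outer input = (K'⊕opad) ∥ inner = 0a 84 e8 5c ∥ 02 61.
Outer hash (tag): sum = 10+132+232+92+2+97 = 565 → 02 35.

0235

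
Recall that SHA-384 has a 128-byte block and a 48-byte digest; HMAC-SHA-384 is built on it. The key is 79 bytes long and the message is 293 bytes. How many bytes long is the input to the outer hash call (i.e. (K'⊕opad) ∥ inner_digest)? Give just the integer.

176

Key is 79 ≤ 128 bytes, zero-padded: |K'| = 128.
Outer input = (K'⊕opad) ∥ H(inner) → 128 + 48 = 176 bytes.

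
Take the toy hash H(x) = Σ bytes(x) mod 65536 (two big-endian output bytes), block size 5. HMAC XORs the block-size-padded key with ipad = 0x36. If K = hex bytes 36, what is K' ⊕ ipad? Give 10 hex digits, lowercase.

Key hex bytes 36 is 1 byte ≤ B = 5; zero-pad to 5 bytes: K' = 36 00 00 00 00.
XOR each byte with 0x36: 36⊕36=00, 00⊕36=36, 00⊕36=36, 00⊕36=36, 00⊕36=36.

0036363636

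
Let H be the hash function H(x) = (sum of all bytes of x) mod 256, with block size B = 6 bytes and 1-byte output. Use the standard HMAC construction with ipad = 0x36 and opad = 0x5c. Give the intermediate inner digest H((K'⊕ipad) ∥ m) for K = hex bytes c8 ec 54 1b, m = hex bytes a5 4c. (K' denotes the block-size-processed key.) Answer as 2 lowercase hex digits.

Key hex bytes c8 ec 54 1b is 4 bytes ≤ B = 6; zero-pad to 6 bytes: K' = c8 ec 54 1b 00 00.
K' ⊕ ipad = fe da 62 2d 36 36.
Inner input = fe da 62 2d 36 36 ∥ a5 4c.
Inner hash: sum = 254+218+98+45+54+54+165+76 = 964; mod 256 = 196 → c4.

c4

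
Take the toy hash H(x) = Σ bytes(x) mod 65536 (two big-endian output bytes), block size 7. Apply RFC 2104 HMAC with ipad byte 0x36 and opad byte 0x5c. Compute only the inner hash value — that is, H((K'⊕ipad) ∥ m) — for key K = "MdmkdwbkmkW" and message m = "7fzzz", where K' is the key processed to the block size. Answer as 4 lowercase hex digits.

Key "MdmkdwbkmkW" = 4d 64 6d 6b 64 77 62 6b 6d 6b 57 is 11 bytes > B = 7, so hash it first: H(key) = 04 60, then zero-pad to 7 bytes: K' = 04 60 00 00 00 00 00.
K' ⊕ ipad = 32 56 36 36 36 36 36.
Inner input = 32 56 36 36 36 36 36 ∥ 37 66 7a 7a 7a.
Inner hash: sum = 50+86+54+54+54+54+54+55+102+122+122+122 = 929 → 03 a1.

03a1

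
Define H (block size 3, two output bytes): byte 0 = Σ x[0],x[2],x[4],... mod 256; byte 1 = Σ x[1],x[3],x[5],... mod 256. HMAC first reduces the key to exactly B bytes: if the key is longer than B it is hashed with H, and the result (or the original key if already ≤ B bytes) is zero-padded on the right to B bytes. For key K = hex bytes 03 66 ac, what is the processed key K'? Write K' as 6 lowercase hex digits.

Key hex bytes 03 66 ac is exactly B = 3 bytes: K' = 03 66 ac.

0366ac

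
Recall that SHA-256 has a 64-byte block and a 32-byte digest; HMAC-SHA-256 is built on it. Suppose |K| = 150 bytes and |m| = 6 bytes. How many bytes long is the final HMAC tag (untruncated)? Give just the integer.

32

The tag is one SHA-256 digest: 32 bytes.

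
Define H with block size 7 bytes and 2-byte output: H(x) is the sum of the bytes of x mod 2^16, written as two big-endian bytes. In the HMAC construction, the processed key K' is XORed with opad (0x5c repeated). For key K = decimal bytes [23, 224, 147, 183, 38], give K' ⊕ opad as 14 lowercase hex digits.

Key decimal bytes [23, 224, 147, 183, 38] = 17 e0 93 b7 26 is 5 bytes ≤ B = 7; zero-pad to 7 bytes: K' = 17 e0 93 b7 26 00 00.
XOR each byte with 0x5c: 17⊕5c=4b, e0⊕5c=bc, 93⊕5c=cf, b7⊕5c=eb, 26⊕5c=7a, 00⊕5c=5c, 00⊕5c=5c.

4bbccfeb7a5c5c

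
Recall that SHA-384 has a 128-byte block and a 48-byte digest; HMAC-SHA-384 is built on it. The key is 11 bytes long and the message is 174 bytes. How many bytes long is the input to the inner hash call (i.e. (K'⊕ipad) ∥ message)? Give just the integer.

302

Key is 11 ≤ 128 bytes, zero-padded: |K'| = 128.
Inner input = (K'⊕ipad) ∥ m → 128 + 174 = 302 bytes.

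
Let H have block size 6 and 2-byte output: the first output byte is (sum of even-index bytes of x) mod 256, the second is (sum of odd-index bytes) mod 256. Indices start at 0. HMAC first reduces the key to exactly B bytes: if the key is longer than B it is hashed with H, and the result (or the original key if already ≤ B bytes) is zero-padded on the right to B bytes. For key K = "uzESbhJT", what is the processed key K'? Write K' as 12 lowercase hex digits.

668900000000

|K| = 8 > B = 6, so first hash the key.
H(K): even-index sum = 358 mod 256 = 102; odd-index sum = 393 mod 256 = 137 → 66 89.
Zero-pad H(K) = 66 89 to 6 bytes: K' = 66 89 00 00 00 00.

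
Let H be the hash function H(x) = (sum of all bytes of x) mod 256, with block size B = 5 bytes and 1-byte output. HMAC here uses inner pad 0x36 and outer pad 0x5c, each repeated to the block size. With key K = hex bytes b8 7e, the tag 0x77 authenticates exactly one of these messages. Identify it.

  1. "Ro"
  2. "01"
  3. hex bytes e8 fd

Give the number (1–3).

Key hex bytes b8 7e is 2 bytes ≤ B = 5; zero-pad to 5 bytes: K' = b8 7e 00 00 00.
K' ⊕ ipad = 8e 48 36 36 36; K' ⊕ opad = e4 22 5c 5c 5c.
m1: inner = H(8e 48 36 36 36 52 6f) = 39; tag = H(e4 22 5c 5c 5c 39) = 53
m2: inner = H(8e 48 36 36 36 30 31) = d9; tag = H(e4 22 5c 5c 5c d9) = f3
m3: inner = H(8e 48 36 36 36 e8 fd) = 5d; tag = H(e4 22 5c 5c 5c 5d) = 77 ← matches

3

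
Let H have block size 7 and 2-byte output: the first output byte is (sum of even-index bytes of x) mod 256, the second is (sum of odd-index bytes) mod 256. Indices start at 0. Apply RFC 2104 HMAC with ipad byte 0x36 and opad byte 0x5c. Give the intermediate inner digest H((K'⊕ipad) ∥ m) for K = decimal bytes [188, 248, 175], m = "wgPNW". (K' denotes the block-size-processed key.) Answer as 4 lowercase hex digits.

4458

Key decimal bytes [188, 248, 175] = bc f8 af is 3 bytes ≤ B = 7; zero-pad to 7 bytes: K' = bc f8 af 00 00 00 00.
K' ⊕ ipad = 8a ce 99 36 36 36 36.
Inner input = 8a ce 99 36 36 36 36 ∥ 77 67 50 4e 57.
Inner hash: even-index sum = 580 mod 256 = 68; odd-index sum = 600 mod 256 = 88 → 44 58.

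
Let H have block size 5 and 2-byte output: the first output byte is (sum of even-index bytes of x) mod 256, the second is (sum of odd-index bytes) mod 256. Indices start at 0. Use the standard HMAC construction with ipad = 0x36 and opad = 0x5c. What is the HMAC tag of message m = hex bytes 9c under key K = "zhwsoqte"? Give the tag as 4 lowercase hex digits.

9997

Key "zhwsoqte" = 7a 68 77 73 6f 71 74 65 is 8 bytes > B = 5, so hash it first: H(key) = d4 b1, then zero-pad to 5 bytes: K' = d4 b1 00 00 00.
K' ⊕ ipad = e2 87 36 36 36.  K' ⊕ opad = 88 ed 5c 5c 5c.
Inner input = (K'⊕ipad) ∥ m = e2 87 36 36 36 ∥ 9c.
Inner hash: even-index sum = 334 mod 256 = 78; odd-index sum = 345 mod 256 = 89 → 4e 59.
Outer input = (K'⊕opad) ∥ inner = 88 ed 5c 5c 5c ∥ 4e 59.
Outer hash (tag): even-index sum = 409 mod 256 = 153; odd-index sum = 407 mod 256 = 151 → 99 97.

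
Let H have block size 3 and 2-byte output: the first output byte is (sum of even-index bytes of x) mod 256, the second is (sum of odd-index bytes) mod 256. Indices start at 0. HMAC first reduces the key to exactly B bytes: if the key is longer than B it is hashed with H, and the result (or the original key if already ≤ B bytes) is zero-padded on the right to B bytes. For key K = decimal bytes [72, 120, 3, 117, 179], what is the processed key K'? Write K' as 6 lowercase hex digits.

feed00

|K| = 5 > B = 3, so first hash the key.
H(K): even-index sum = 254 mod 256 = 254; odd-index sum = 237 mod 256 = 237 → fe ed.
Zero-pad H(K) = fe ed to 3 bytes: K' = fe ed 00.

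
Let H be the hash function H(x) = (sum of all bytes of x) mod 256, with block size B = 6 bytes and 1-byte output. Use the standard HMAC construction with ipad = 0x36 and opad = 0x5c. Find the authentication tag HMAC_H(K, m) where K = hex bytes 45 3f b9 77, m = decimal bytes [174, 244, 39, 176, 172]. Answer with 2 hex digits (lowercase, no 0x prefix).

21

Key hex bytes 45 3f b9 77 is 4 bytes ≤ B = 6; zero-pad to 6 bytes: K' = 45 3f b9 77 00 00.
K' ⊕ ipad = 73 09 8f 41 36 36.  K' ⊕ opad = 19 63 e5 2b 5c 5c.
Inner input = (K'⊕ipad) ∥ m = 73 09 8f 41 36 36 ∥ ae f4 27 b0 ac.
Inner hash: sum = 115+9+143+65+54+54+174+244+39+176+172 = 1245; mod 256 = 221 → dd.
Outer input = (K'⊕opad) ∥ inner = 19 63 e5 2b 5c 5c ∥ dd.
Outer hash (tag): sum = 25+99+229+43+92+92+221 = 801; mod 256 = 33 → 21.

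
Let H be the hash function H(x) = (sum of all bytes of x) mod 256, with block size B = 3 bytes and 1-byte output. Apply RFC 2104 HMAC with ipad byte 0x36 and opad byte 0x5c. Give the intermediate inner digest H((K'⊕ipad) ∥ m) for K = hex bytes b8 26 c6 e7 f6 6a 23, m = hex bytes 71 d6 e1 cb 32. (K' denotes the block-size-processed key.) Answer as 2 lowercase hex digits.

Key hex bytes b8 26 c6 e7 f6 6a 23 is 7 bytes > B = 3, so hash it first: H(key) = 0e, then zero-pad to 3 bytes: K' = 0e 00 00.
K' ⊕ ipad = 38 36 36.
Inner input = 38 36 36 ∥ 71 d6 e1 cb 32.
Inner hash: sum = 56+54+54+113+214+225+203+50 = 969; mod 256 = 201 → c9.

c9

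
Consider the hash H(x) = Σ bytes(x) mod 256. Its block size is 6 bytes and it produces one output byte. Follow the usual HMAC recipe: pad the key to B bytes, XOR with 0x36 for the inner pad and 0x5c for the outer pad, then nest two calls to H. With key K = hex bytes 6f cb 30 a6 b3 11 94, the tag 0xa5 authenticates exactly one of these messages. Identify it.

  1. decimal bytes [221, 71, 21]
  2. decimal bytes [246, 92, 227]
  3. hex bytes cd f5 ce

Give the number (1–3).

1

Key hex bytes 6f cb 30 a6 b3 11 94 is 7 bytes > B = 6, so hash it first: H(key) = 68, then zero-pad to 6 bytes: K' = 68 00 00 00 00 00.
K' ⊕ ipad = 5e 36 36 36 36 36; K' ⊕ opad = 34 5c 5c 5c 5c 5c.
m1: inner = H(5e 36 36 36 36 36 dd 47 15) = a5; tag = H(34 5c 5c 5c 5c 5c a5) = a5 ← matches
m2: inner = H(5e 36 36 36 36 36 f6 5c e3) = a1; tag = H(34 5c 5c 5c 5c 5c a1) = a1
m3: inner = H(5e 36 36 36 36 36 cd f5 ce) = fc; tag = H(34 5c 5c 5c 5c 5c fc) = fc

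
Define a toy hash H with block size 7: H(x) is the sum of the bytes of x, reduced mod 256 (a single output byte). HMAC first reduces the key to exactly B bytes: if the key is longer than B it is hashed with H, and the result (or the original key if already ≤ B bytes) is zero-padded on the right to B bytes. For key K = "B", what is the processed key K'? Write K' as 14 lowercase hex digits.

Key "B" = 42 is 1 byte ≤ B = 7; zero-pad to 7 bytes: K' = 42 00 00 00 00 00 00.

42000000000000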